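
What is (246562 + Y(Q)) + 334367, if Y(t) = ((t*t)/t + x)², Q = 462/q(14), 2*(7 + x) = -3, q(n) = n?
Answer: 2326117/4 ≈ 5.8153e+5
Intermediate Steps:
x = -17/2 (x = -7 + (½)*(-3) = -7 - 3/2 = -17/2 ≈ -8.5000)
Q = 33 (Q = 462/14 = 462*(1/14) = 33)
Y(t) = (-17/2 + t)² (Y(t) = ((t*t)/t - 17/2)² = (t²/t - 17/2)² = (t - 17/2)² = (-17/2 + t)²)
(246562 + Y(Q)) + 334367 = (246562 + (-17 + 2*33)²/4) + 334367 = (246562 + (-17 + 66)²/4) + 334367 = (246562 + (¼)*49²) + 334367 = (246562 + (¼)*2401) + 334367 = (246562 + 2401/4) + 334367 = 988649/4 + 334367 = 2326117/4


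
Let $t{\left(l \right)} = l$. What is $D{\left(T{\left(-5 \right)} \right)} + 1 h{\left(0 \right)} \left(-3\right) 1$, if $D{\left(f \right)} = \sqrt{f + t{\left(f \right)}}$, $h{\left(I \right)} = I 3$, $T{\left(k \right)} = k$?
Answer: $i \sqrt{10} \approx 3.1623 i$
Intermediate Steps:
$h{\left(I \right)} = 3 I$
$D{\left(f \right)} = \sqrt{2} \sqrt{f}$ ($D{\left(f \right)} = \sqrt{f + f} = \sqrt{2 f} = \sqrt{2} \sqrt{f}$)
$D{\left(T{\left(-5 \right)} \right)} + 1 h{\left(0 \right)} \left(-3\right) 1 = \sqrt{2} \sqrt{-5} + 1 \cdot 3 \cdot 0 \left(-3\right) 1 = \sqrt{2} i \sqrt{5} + 1 \cdot 0 \left(-3\right) 1 = i \sqrt{10} + 1 \cdot 0 \cdot 1 = i \sqrt{10} + 1 \cdot 0 = i \sqrt{10} + 0 = i \sqrt{10}$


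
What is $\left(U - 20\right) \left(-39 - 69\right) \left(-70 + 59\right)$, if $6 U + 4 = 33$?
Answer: $-18018$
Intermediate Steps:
$U = \frac{29}{6}$ ($U = - \frac{2}{3} + \frac{1}{6} \cdot 33 = - \frac{2}{3} + \frac{11}{2} = \frac{29}{6} \approx 4.8333$)
$\left(U - 20\right) \left(-39 - 69\right) \left(-70 + 59\right) = \left(\frac{29}{6} - 20\right) \left(-39 - 69\right) \left(-70 + 59\right) = \left(\frac{29}{6} + \left(-77 + 57\right)\right) \left(\left(-108\right) \left(-11\right)\right) = \left(\frac{29}{6} - 20\right) 1188 = \left(- \frac{91}{6}\right) 1188 = -18018$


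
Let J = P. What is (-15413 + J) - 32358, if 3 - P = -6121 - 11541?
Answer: -30106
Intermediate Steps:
P = 17665 (P = 3 - (-6121 - 11541) = 3 - 1*(-17662) = 3 + 17662 = 17665)
J = 17665
(-15413 + J) - 32358 = (-15413 + 17665) - 32358 = 2252 - 32358 = -30106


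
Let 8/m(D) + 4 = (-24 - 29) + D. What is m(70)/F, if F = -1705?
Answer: -8/22165 ≈ -0.00036093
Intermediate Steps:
m(D) = 8/(-57 + D) (m(D) = 8/(-4 + ((-24 - 29) + D)) = 8/(-4 + (-53 + D)) = 8/(-57 + D))
m(70)/F = (8/(-57 + 70))/(-1705) = (8/13)*(-1/1705) = -8/22165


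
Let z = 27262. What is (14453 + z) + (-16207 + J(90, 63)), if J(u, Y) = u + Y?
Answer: 25661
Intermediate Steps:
J(u, Y) = Y + u
(14453 + z) + (-16207 + J(90, 63)) = (14453 + 27262) + (-16207 + (63 + 90)) = 41715 + (-16207 + 153) = 41715 - 16054 = 25661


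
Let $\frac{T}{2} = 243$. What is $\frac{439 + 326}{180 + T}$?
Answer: $\frac{85}{74} \approx 1.1486$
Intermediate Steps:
$T = 486$ ($T = 2 \cdot 243 = 486$)
$\frac{439 + 326}{180 + T} = \frac{439 + 326}{180 + 486} = \frac{765}{666} = 765 \cdot \frac{1}{666} = \frac{85}{74}$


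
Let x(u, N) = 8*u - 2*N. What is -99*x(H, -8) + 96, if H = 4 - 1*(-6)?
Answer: -9408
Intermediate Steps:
H = 10 (H = 4 + 6 = 10)
x(u, N) = -2*N + 8*u
-99*x(H, -8) + 96 = -99*(-2*(-8) + 8*10) + 96 = -99*(16 + 80) + 96 = -99*96 + 96 = -9504 + 96 = -9408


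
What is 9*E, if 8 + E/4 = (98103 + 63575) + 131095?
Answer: 10539540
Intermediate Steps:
E = 1171060 (E = -32 + 4*((98103 + 63575) + 131095) = -32 + 4*(161678 + 131095) = -32 + 4*292773 = -32 + 1171092 = 1171060)
9*E = 9*1171060 = 10539540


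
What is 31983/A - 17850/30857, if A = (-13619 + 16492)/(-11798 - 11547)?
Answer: -23039218499745/88652161 ≈ -2.5988e+5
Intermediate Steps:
A = -2873/23345 (A = 2873/(-23345) = 2873*(-1/23345) = -2873/23345 ≈ -0.12307)
31983/A - 17850/30857 = 31983/(-2873/23345) - 17850/30857 = 31983*(-23345/2873) - 17850*1/30857 = -746643135/2873 - 17850/30857 = -23039218499745/88652161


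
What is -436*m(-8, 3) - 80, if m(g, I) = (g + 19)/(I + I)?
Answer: -2638/3 ≈ -879.33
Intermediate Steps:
m(g, I) = (19 + g)/(2*I) (m(g, I) = (19 + g)/((2*I)) = (19 + g)*(1/(2*I)) = (19 + g)/(2*I))
-436*m(-8, 3) - 80 = -218*(19 - 8)/3 - 80 = -218*11/3 - 80 = -436*11/6 - 80 = -2398/3 - 80 = -2638/3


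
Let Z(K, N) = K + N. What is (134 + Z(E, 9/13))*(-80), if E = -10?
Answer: -129680/13 ≈ -9975.4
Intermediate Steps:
(134 + Z(E, 9/13))*(-80) = (134 + (-10 + 9/13))*(-80) = (134 - 121/13)*(-80) = (1621/13)*(-80) = -129680/13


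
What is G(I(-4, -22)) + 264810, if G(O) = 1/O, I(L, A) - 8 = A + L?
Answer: 4766579/18 ≈ 2.6481e+5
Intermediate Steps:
I(L, A) = 8 + A + L (I(L, A) = 8 + (A + L) = 8 + A + L)
G(I(-4, -22)) + 264810 = 1/(8 - 22 - 4) + 264810 = 1/(-18) + 264810 = -1/18 + 264810 = 4766579/18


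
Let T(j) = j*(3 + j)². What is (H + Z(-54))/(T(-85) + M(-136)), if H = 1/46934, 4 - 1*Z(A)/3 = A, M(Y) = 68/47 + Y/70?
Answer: -13433920465/44126601300344 ≈ -0.00030444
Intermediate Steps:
M(Y) = 68/47 + Y/70 (M(Y) = 68*(1/47) + Y*(1/70) = 68/47 + Y/70)
Z(A) = 12 - 3*A
H = 1/46934 ≈ 2.1307e-5
(H + Z(-54))/(T(-85) + M(-136)) = (1/46934 + (12 - 3*(-54)))/(-85*(3 - 85)² + (68/47 + (1/70)*(-136))) = (1/46934 + (12 + 162))/(-85*(-82)² + (68/47 - 68/35)) = (1/46934 + 174)/(-85*6724 - 816/1645) = 8166517/(46934*(-571540 - 816/1645)) = 8166517/(46934*(-940184116/1645)) = (8166517/46934)*(-1645/940184116) = -13433920465/44126601300344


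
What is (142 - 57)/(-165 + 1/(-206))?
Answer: -17510/33991 ≈ -0.51514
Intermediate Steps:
(142 - 57)/(-165 + 1/(-206)) = 85/(-165 - 1/206) = 85/(-33991/206) = 85*(-206/33991) = -17510/33991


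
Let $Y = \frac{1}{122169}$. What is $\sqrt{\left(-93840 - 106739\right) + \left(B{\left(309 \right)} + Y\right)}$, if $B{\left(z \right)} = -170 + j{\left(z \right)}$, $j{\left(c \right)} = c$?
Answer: $\frac{i \sqrt{2991620028484671}}{122169} \approx 447.71 i$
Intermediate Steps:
$Y = \frac{1}{122169} \approx 8.1854 \cdot 10^{-6}$
$B{\left(z \right)} = -170 + z$
$\sqrt{\left(-93840 - 106739\right) + \left(B{\left(309 \right)} + Y\right)} = \sqrt{\left(-93840 - 106739\right) + \left(\left(-170 + 309\right) + \frac{1}{122169}\right)} = \sqrt{\left(-93840 - 106739\right) + \left(139 + \frac{1}{122169}\right)} = \sqrt{-200579 + \frac{16981492}{122169}} = \sqrt{- \frac{24487554359}{122169}} = \frac{i \sqrt{2991620028484671}}{122169}$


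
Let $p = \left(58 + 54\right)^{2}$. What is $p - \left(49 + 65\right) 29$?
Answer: $9238$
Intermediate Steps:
$p = 12544$ ($p = 112^{2} = 12544$)
$p - \left(49 + 65\right) 29 = 12544 - \left(49 + 65\right) 29 = 12544 - 114 \cdot 29 = 12544 - 3306 = 9238$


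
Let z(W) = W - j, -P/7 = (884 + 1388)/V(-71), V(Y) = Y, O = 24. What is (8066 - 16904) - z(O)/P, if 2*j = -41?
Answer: -3959513/448 ≈ -8838.2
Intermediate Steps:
j = -41/2 (j = (½)*(-41) = -41/2 ≈ -20.500)
P = 224 (P = -7*(884 + 1388)/(-71) = -15904*(-1)/71 = -7*(-32) = 224)
z(W) = 41/2 + W (z(W) = W - 1*(-41/2) = W + 41/2 = 41/2 + W)
(8066 - 16904) - z(O)/P = (8066 - 16904) - (41/2 + 24)/224 = -8838 - 89/(2*224) = -8838 - 1*89/448 = -8838 - 89/448 = -3959513/448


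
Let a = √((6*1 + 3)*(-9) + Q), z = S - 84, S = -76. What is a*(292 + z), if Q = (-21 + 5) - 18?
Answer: 132*I*√115 ≈ 1415.5*I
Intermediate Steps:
Q = -34 (Q = -16 - 18 = -34)
z = -160 (z = -76 - 84 = -160)
a = I*√115 (a = √((6*1 + 3)*(-9) - 34) = √((6 + 3)*(-9) - 34) = √(9*(-9) - 34) = √(-81 - 34) = √(-115) = I*√115 ≈ 10.724*I)
a*(292 + z) = (I*√115)*(292 - 160) = (I*√115)*132 = 132*I*√115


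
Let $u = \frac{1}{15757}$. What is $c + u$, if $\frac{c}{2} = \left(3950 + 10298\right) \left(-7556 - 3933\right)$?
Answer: $- \frac{5158692801807}{15757} \approx -3.2739 \cdot 10^{8}$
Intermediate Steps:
$u = \frac{1}{15757} \approx 6.3464 \cdot 10^{-5}$
$c = -327390544$ ($c = 2 \left(3950 + 10298\right) \left(-7556 - 3933\right) = 2 \cdot 14248 \left(-11489\right) = 2 \left(-163695272\right) = -327390544$)
$c + u = -327390544 + \frac{1}{15757} = - \frac{5158692801807}{15757}$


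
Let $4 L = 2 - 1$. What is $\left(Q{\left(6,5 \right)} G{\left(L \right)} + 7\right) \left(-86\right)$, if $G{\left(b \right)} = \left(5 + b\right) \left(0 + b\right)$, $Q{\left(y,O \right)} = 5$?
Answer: $- \frac{9331}{8} \approx -1166.4$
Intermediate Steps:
$L = \frac{1}{4}$ ($L = \frac{2 - 1}{4} = \frac{1}{4} \cdot 1 = \frac{1}{4} \approx 0.25$)
$G{\left(b \right)} = b \left(5 + b\right)$ ($G{\left(b \right)} = \left(5 + b\right) b = b \left(5 + b\right)$)
$\left(Q{\left(6,5 \right)} G{\left(L \right)} + 7\right) \left(-86\right) = \left(5 \frac{5 + \frac{1}{4}}{4} + 7\right) \left(-86\right) = \left(5 \cdot \frac{1}{4} \cdot \frac{21}{4} + 7\right) \left(-86\right) = \left(5 \cdot \frac{21}{16} + 7\right) \left(-86\right) = \left(\frac{105}{16} + 7\right) \left(-86\right) = \frac{217}{16} \left(-86\right) = - \frac{9331}{8}$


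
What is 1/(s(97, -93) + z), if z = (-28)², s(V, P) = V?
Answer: 1/881 ≈ 0.0011351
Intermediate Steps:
z = 784
1/(s(97, -93) + z) = 1/(97 + 784) = 1/881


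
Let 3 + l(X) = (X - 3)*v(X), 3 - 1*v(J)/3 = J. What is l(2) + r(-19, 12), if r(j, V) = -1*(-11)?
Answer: 5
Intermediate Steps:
v(J) = 9 - 3*J
r(j, V) = 11
l(X) = -3 + (-3 + X)*(9 - 3*X) (l(X) = -3 + (X - 3)*(9 - 3*X) = -3 + (-3 + X)*(9 - 3*X))
l(2) + r(-19, 12) = (-30 - 3*2**2 + 18*2) + 11 = (-30 - 3*4 + 36) + 11 = (-30 - 12 + 36) + 11 = -6 + 11 = 5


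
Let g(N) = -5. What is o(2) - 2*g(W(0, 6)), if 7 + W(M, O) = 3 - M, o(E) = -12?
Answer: -2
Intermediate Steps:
W(M, O) = -4 - M (W(M, O) = -7 + (3 - M) = -4 - M)
o(2) - 2*g(W(0, 6)) = -12 - 2*(-5) = -12 + 10 = -2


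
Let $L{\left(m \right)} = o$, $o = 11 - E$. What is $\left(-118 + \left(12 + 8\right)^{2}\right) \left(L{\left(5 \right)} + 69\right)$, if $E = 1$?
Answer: $22278$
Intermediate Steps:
$o = 10$ ($o = 11 - 1 = 10$)
$L{\left(m \right)} = 10$
$\left(-118 + \left(12 + 8\right)^{2}\right) \left(L{\left(5 \right)} + 69\right) = \left(-118 + \left(12 + 8\right)^{2}\right) \left(10 + 69\right) = \left(-118 + 20^{2}\right) 79 = \left(-118 + 400\right) 79 = 282 \cdot 79 = 22278$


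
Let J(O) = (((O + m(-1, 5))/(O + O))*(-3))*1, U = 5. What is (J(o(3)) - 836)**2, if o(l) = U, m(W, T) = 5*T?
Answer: 714025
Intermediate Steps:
o(l) = 5
J(O) = -3*(25 + O)/(2*O) (J(O) = (((O + 5*5)/(O + O))*(-3))*1 = (((O + 25)/((2*O)))*(-3))*1 = (((25 + O)*(1/(2*O)))*(-3))*1 = (((25 + O)/(2*O))*(-3))*1 = -3*(25 + O)/(2*O)*1 = -3*(25 + O)/(2*O))
(J(o(3)) - 836)**2 = ((3/2)*(-25 - 1*5)/5 - 836)**2 = ((3/2)*(1/5)*(-25 - 5) - 836)**2 = ((3/2)*(1/5)*(-30) - 836)**2 = (-9 - 836)**2 = (-845)**2 = 714025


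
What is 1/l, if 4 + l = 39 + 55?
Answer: 1/90 ≈ 0.011111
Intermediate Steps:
l = 90 (l = -4 + (39 + 55) = -4 + 94 = 90)
1/l = 1/90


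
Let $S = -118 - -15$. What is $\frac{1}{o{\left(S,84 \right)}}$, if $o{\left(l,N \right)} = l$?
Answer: $- \frac{1}{103} \approx -0.0097087$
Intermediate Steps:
$S = -103$ ($S = -118 + 15 = -103$)
$\frac{1}{o{\left(S,84 \right)}} = \frac{1}{-103} = - \frac{1}{103}$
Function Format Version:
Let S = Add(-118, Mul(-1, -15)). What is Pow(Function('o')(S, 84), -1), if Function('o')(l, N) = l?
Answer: Rational(-1, 103) ≈ -0.0097087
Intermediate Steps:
S = -103 (S = Add(-118, 15) = -103)
Pow(Function('o')(S, 84), -1) = Pow(-103, -1) = Rational(-1, 103)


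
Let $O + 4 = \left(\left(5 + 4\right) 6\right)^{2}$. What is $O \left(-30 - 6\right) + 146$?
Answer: $-104686$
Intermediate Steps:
$O = 2912$ ($O = -4 + \left(\left(5 + 4\right) 6\right)^{2} = -4 + \left(9 \cdot 6\right)^{2} = -4 + 54^{2} = -4 + 2916 = 2912$)
$O \left(-30 - 6\right) + 146 = 2912 \left(-30 - 6\right) + 146 = 2912 \left(-36\right) + 146 = -104832 + 146 = -104686$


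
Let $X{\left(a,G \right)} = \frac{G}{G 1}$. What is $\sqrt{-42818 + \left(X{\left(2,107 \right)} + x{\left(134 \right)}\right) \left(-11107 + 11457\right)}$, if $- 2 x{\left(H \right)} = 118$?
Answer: $i \sqrt{63118} \approx 251.23 i$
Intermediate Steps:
$X{\left(a,G \right)} = 1$ ($X{\left(a,G \right)} = \frac{G}{G} = 1$)
$x{\left(H \right)} = -59$ ($x{\left(H \right)} = \left(- \frac{1}{2}\right) 118 = -59$)
$\sqrt{-42818 + \left(X{\left(2,107 \right)} + x{\left(134 \right)}\right) \left(-11107 + 11457\right)} = \sqrt{-42818 + \left(1 - 59\right) \left(-11107 + 11457\right)} = \sqrt{-42818 - 20300} = \sqrt{-63118} = i \sqrt{63118}$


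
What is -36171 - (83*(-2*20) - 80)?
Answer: -32771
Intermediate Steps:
-36171 - (83*(-2*20) - 80) = -36171 - (83*(-40) - 80) = -36171 - (-3320 - 80) = -36171 - 1*(-3400) = -36171 + 3400 = -32771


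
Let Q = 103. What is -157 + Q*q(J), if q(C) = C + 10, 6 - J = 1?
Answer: 1388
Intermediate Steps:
J = 5 (J = 6 - 1*1 = 6 - 1 = 5)
q(C) = 10 + C
-157 + Q*q(J) = -157 + 103*(10 + 5) = -157 + 103*15 = -157 + 1545 = 1388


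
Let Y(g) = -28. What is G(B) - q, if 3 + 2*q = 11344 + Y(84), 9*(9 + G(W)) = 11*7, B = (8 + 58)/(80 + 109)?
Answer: -101825/18 ≈ -5656.9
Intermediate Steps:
B = 22/63 (B = 66/189 = 66*(1/189) = 22/63 ≈ 0.34921)
G(W) = -4/9 (G(W) = -9 + (11*7)/9 = -9 + (⅑)*77 = -9 + 77/9 = -4/9)
q = 11313/2 (q = -3/2 + (11344 - 28)/2 = -3/2 + (½)*11316 = -3/2 + 5658 = 11313/2 ≈ 5656.5)
G(B) - q = -4/9 - 1*11313/2 = -4/9 - 11313/2 = -101825/18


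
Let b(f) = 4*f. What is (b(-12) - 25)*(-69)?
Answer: 5037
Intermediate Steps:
(b(-12) - 25)*(-69) = (4*(-12) - 25)*(-69) = (-48 - 25)*(-69) = -73*(-69) = 5037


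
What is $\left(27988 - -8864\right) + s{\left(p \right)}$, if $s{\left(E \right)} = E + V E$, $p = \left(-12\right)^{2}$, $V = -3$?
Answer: $36564$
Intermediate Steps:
$p = 144$
$s{\left(E \right)} = - 2 E$ ($s{\left(E \right)} = E - 3 E = - 2 E$)
$\left(27988 - -8864\right) + s{\left(p \right)} = \left(27988 - -8864\right) - 288 = \left(27988 + 8864\right) - 288 = 36852 - 288 = 36564$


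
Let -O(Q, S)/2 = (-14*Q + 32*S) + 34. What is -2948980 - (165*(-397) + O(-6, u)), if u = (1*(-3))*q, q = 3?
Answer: -2883815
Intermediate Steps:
u = -9 (u = (1*(-3))*3 = -3*3 = -9)
O(Q, S) = -68 - 64*S + 28*Q (O(Q, S) = -2*((-14*Q + 32*S) + 34) = -2*(34 - 14*Q + 32*S) = -68 - 64*S + 28*Q)
-2948980 - (165*(-397) + O(-6, u)) = -2948980 - (165*(-397) + (-68 - 64*(-9) + 28*(-6))) = -2948980 - (-65505 + (-68 + 576 - 168)) = -2948980 - (-65505 + 340) = -2948980 - 1*(-65165) = -2948980 + 65165 = -2883815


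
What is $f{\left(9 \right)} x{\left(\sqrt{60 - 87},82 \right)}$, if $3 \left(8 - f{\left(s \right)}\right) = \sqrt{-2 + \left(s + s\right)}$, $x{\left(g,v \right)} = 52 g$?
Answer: $1040 i \sqrt{3} \approx 1801.3 i$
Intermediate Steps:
$f{\left(s \right)} = 8 - \frac{\sqrt{-2 + 2 s}}{3}$ ($f{\left(s \right)} = 8 - \frac{\sqrt{-2 + \left(s + s\right)}}{3} = 8 - \frac{\sqrt{-2 + 2 s}}{3}$)
$f{\left(9 \right)} x{\left(\sqrt{60 - 87},82 \right)} = \left(8 - \frac{\sqrt{-2 + 2 \cdot 9}}{3}\right) 52 \sqrt{60 - 87} = \left(8 - \frac{\sqrt{-2 + 18}}{3}\right) 52 \sqrt{-27} = \left(8 - \frac{\sqrt{16}}{3}\right) 52 \cdot 3 i \sqrt{3} = \left(8 - \frac{4}{3}\right) 156 i \sqrt{3} = \frac{20 \cdot 156 i \sqrt{3}}{3} = 1040 i \sqrt{3}$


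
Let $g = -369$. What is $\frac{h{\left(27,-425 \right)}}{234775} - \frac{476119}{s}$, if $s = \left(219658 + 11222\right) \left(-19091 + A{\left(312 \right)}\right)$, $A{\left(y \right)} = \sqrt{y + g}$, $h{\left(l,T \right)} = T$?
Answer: $- \frac{1345155478694341}{790233756410879040} + \frac{476119 i \sqrt{57}}{84147988117440} \approx -0.0017022 + 4.2718 \cdot 10^{-8} i$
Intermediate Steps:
$A{\left(y \right)} = \sqrt{-369 + y}$ ($A{\left(y \right)} = \sqrt{y - 369} = \sqrt{-369 + y}$)
$s = -4407730080 + 230880 i \sqrt{57}$ ($s = \left(219658 + 11222\right) \left(-19091 + \sqrt{-369 + 312}\right) = 230880 \left(-19091 + \sqrt{-57}\right) = 230880 \left(-19091 + i \sqrt{57}\right) = -4407730080 + 230880 i \sqrt{57} \approx -4.4077 \cdot 10^{9} + 1.7431 \cdot 10^{6} i$)
$\frac{h{\left(27,-425 \right)}}{234775} - \frac{476119}{s} = - \frac{425}{234775} - \frac{476119}{-4407730080 + 230880 i \sqrt{57}} = \left(-425\right) \frac{1}{234775} - \frac{476119}{-4407730080 + 230880 i \sqrt{57}} = - \frac{17}{9391} - \frac{476119}{-4407730080 + 230880 i \sqrt{57}}$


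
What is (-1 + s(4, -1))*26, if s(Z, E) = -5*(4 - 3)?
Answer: -156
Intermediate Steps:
s(Z, E) = -5 (s(Z, E) = -5*1 = -5)
(-1 + s(4, -1))*26 = (-1 - 5)*26 = -6*26 = -156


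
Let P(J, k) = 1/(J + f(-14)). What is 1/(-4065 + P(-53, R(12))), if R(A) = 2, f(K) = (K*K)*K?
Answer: -2797/11369806 ≈ -0.00024600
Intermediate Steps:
f(K) = K**3 (f(K) = K**2*K = K**3)
P(J, k) = 1/(-2744 + J) (P(J, k) = 1/(J + (-14)**3) = 1/(J - 2744) = 1/(-2744 + J))
1/(-4065 + P(-53, R(12))) = 1/(-4065 + 1/(-2744 - 53)) = 1/(-4065 + 1/(-2797)) = 1/(-4065 - 1/2797) = 1/(-11369806/2797) = -2797/11369806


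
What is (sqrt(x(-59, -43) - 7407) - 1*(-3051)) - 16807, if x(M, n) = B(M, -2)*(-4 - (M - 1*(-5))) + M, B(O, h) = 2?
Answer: -13756 + I*sqrt(7366) ≈ -13756.0 + 85.825*I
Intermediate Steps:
x(M, n) = -18 - M (x(M, n) = 2*(-4 - (M - 1*(-5))) + M = 2*(-4 - (M + 5)) + M = 2*(-4 - (5 + M)) + M = 2*(-4 + (-5 - M)) + M = 2*(-9 - M) + M = (-18 - 2*M) + M = -18 - M)
(sqrt(x(-59, -43) - 7407) - 1*(-3051)) - 16807 = (sqrt((-18 - 1*(-59)) - 7407) - 1*(-3051)) - 16807 = (sqrt((-18 + 59) - 7407) + 3051) - 16807 = (sqrt(41 - 7407) + 3051) - 16807 = (sqrt(-7366) + 3051) - 16807 = (I*sqrt(7366) + 3051) - 16807 = (3051 + I*sqrt(7366)) - 16807 = -13756 + I*sqrt(7366)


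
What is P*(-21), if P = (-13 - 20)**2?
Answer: -22869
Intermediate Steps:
P = 1089 (P = (-33)**2 = 1089)
P*(-21) = 1089*(-21) = -22869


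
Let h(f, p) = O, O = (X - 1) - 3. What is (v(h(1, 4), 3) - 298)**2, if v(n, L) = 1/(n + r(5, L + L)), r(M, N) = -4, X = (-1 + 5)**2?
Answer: 5678689/64 ≈ 88730.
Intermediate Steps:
X = 16 (X = 4**2 = 16)
O = 12 (O = (16 - 1) - 3 = 15 - 3 = 12)
h(f, p) = 12
v(n, L) = 1/(-4 + n) (v(n, L) = 1/(n - 4) = 1/(-4 + n))
(v(h(1, 4), 3) - 298)**2 = (1/(-4 + 12) - 298)**2 = (1/8 - 298)**2 = (-2383/8)**2 = 5678689/64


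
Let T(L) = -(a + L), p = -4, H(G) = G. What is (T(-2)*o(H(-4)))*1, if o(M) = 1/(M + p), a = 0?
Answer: -¼ ≈ -0.25000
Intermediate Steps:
o(M) = 1/(-4 + M) (o(M) = 1/(M - 4) = 1/(-4 + M))
T(L) = -L (T(L) = -(0 + L) = -L)
(T(-2)*o(H(-4)))*1 = ((-1*(-2))/(-4 - 4))*1 = (2/(-8))*1 = (2*(-⅛))*1 = -¼*1 = -¼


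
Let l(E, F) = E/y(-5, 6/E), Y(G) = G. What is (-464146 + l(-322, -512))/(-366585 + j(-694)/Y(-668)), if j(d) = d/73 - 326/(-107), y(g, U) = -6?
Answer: 1816137633049/1434561075090 ≈ 1.2660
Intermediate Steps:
j(d) = 326/107 + d/73 (j(d) = d*(1/73) - 326*(-1/107) = d/73 + 326/107 = 326/107 + d/73)
l(E, F) = -E/6 (l(E, F) = E/(-6) = E*(-1/6) = -E/6)
(-464146 + l(-322, -512))/(-366585 + j(-694)/Y(-668)) = (-464146 - 1/6*(-322))/(-366585 + (326/107 + (1/73)*(-694))/(-668)) = (-464146 + 161/3)/(-366585 + (326/107 - 694/73)*(-1/668)) = -1392277/(3*(-366585 - 50460/7811*(-1/668))) = -1392277/(3*(-366585 + 12615/1304437)) = -1392277/(3*(-478187025030/1304437)) = -1392277/3*(-1304437/478187025030) = 1816137633049/1434561075090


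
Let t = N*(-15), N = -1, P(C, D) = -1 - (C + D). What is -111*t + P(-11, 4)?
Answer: -1659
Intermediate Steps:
P(C, D) = -1 - C - D (P(C, D) = -1 + (-C - D) = -1 - C - D)
t = 15 (t = -1*(-15) = 15)
-111*t + P(-11, 4) = -111*15 + (-1 - 1*(-11) - 1*4) = -1665 + (-1 + 11 - 4) = -1665 + 6 = -1659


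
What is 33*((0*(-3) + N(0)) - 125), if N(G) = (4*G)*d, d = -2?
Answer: -4125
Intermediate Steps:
N(G) = -8*G (N(G) = (4*G)*(-2) = -8*G)
33*((0*(-3) + N(0)) - 125) = 33*((0*(-3) - 8*0) - 125) = 33*((0 + 0) - 125) = 33*(0 - 125) = 33*(-125) = -4125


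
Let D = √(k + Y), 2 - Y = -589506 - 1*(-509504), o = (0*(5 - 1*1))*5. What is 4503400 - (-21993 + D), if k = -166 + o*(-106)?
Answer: 4525393 - √79838 ≈ 4.5251e+6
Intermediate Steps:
o = 0 (o = (0*(5 - 1))*5 = (0*4)*5 = 0*5 = 0)
Y = 80004 (Y = 2 - (-589506 - 1*(-509504)) = 2 - (-589506 + 509504) = 2 - 1*(-80002) = 2 + 80002 = 80004)
k = -166 (k = -166 + 0*(-106) = -166 + 0 = -166)
D = √79838 (D = √(-166 + 80004) = √79838 ≈ 282.56)
4503400 - (-21993 + D) = 4503400 - (-21993 + √79838) = 4503400 + (21993 - √79838) = 4525393 - √79838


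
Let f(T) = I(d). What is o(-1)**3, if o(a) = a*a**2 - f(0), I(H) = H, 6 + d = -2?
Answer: 343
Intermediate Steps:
d = -8 (d = -6 - 2 = -8)
f(T) = -8
o(a) = 8 + a**3 (o(a) = a*a**2 - 1*(-8) = a**3 + 8 = 8 + a**3)
o(-1)**3 = (8 + (-1)**3)**3 = (8 - 1)**3 = 7**3 = 343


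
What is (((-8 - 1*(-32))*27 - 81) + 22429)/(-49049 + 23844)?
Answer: -22996/25205 ≈ -0.91236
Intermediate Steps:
(((-8 - 1*(-32))*27 - 81) + 22429)/(-49049 + 23844) = (((-8 + 32)*27 - 81) + 22429)/(-25205) = ((24*27 - 81) + 22429)*(-1/25205) = ((648 - 81) + 22429)*(-1/25205) = (567 + 22429)*(-1/25205) = 22996*(-1/25205) = -22996/25205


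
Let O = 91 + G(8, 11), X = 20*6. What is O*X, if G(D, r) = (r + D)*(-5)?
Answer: -480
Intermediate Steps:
X = 120
G(D, r) = -5*D - 5*r (G(D, r) = (D + r)*(-5) = -5*D - 5*r)
O = -4 (O = 91 + (-5*8 - 5*11) = 91 + (-40 - 55) = 91 - 95 = -4)
O*X = -4*120 = -480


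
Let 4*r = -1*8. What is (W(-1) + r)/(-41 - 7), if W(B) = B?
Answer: 1/16 ≈ 0.062500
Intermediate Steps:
r = -2 (r = (-1*8)/4 = (¼)*(-8) = -2)
(W(-1) + r)/(-41 - 7) = (-1 - 2)/(-41 - 7) = -3/(-48) = -1/48*(-3) = 1/16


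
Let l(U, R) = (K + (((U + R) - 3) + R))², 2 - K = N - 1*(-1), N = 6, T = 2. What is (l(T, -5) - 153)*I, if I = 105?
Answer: 10815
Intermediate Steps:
K = -5 (K = 2 - (6 - 1*(-1)) = 2 - (6 + 1) = 2 - 1*7 = 2 - 7 = -5)
l(U, R) = (-8 + U + 2*R)² (l(U, R) = (-5 + (((U + R) - 3) + R))² = (-5 + (((R + U) - 3) + R))² = (-5 + ((-3 + R + U) + R))² = (-5 + (-3 + U + 2*R))² = (-8 + U + 2*R)²)
(l(T, -5) - 153)*I = ((-8 + 2 + 2*(-5))² - 153)*105 = ((-8 + 2 - 10)² - 153)*105 = ((-16)² - 153)*105 = (256 - 153)*105 = 103*105 = 10815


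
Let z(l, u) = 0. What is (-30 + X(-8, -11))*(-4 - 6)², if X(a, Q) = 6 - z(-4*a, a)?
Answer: -2400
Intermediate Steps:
X(a, Q) = 6 (X(a, Q) = 6 - 1*0 = 6 + 0 = 6)
(-30 + X(-8, -11))*(-4 - 6)² = (-30 + 6)*(-4 - 6)² = -24*(-10)² = -24*100 = -2400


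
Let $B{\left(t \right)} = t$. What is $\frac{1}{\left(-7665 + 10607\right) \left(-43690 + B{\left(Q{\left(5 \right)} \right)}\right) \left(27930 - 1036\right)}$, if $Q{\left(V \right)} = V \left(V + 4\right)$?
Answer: $- \frac{1}{3453286149460} \approx -2.8958 \cdot 10^{-13}$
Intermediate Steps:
$Q{\left(V \right)} = V \left(4 + V\right)$
$\frac{1}{\left(-7665 + 10607\right) \left(-43690 + B{\left(Q{\left(5 \right)} \right)}\right) \left(27930 - 1036\right)} = \frac{1}{\left(-7665 + 10607\right) \left(-43690 + 5 \left(4 + 5\right)\right) \left(27930 - 1036\right)} = \frac{1}{2942 \left(-43690 + 5 \cdot 9\right) 26894} = \frac{1}{2942 \left(-43690 + 45\right) 26894} = \frac{1}{2942 \left(\left(-43645\right) 26894\right)} = \frac{1}{2942 \left(-1173788630\right)} = \frac{1}{2942} \left(- \frac{1}{1173788630}\right) = - \frac{1}{3453286149460}$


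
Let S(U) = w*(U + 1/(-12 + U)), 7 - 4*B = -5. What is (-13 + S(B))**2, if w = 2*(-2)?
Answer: 48841/81 ≈ 602.98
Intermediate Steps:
B = 3 (B = 7/4 - 1/4*(-5) = 7/4 + 5/4 = 3)
w = -4
S(U) = -4*U - 4/(-12 + U) (S(U) = -4*(U + 1/(-12 + U)) = -4*U - 4/(-12 + U))
(-13 + S(B))**2 = (-13 + 4*(-1 - 1*3**2 + 12*3)/(-12 + 3))**2 = (-13 + 4*(-1 - 1*9 + 36)/(-9))**2 = (-13 + 4*(-1/9)*(-1 - 9 + 36))**2 = (-13 + 4*(-1/9)*26)**2 = (-13 - 104/9)**2 = (-221/9)**2 = 48841/81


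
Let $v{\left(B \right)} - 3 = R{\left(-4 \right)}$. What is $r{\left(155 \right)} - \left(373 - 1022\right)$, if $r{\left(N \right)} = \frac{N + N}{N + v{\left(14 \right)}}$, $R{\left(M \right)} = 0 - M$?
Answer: $\frac{52724}{81} \approx 650.91$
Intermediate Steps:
$R{\left(M \right)} = - M$
$v{\left(B \right)} = 7$ ($v{\left(B \right)} = 3 - -4 = 3 + 4 = 7$)
$r{\left(N \right)} = \frac{2 N}{7 + N}$ ($r{\left(N \right)} = \frac{N + N}{N + 7} = \frac{2 N}{7 + N}$)
$r{\left(155 \right)} - \left(373 - 1022\right) = 2 \cdot 155 \frac{1}{7 + 155} - \left(373 - 1022\right) = 2 \cdot 155 \cdot \frac{1}{162} - \left(373 - 1022\right) = 2 \cdot 155 \cdot \frac{1}{162} - -649 = \frac{155}{81} + 649 = \frac{52724}{81}$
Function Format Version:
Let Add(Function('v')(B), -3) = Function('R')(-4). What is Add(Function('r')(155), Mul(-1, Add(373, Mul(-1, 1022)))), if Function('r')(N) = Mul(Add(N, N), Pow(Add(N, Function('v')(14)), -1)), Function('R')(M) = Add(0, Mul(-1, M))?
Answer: Rational(52724, 81) ≈ 650.91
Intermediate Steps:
Function('R')(M) = Mul(-1, M)
Function('v')(B) = 7 (Function('v')(B) = Add(3, Mul(-1, -4)) = Add(3, 4) = 7)
Function('r')(N) = Mul(2, N, Pow(Add(7, N), -1)) (Function('r')(N) = Mul(Add(N, N), Pow(Add(N, 7), -1)) = Mul(Mul(2, N), Pow(Add(7, N), -1)) = Mul(2, N, Pow(Add(7, N), -1)))
Add(Function('r')(155), Mul(-1, Add(373, Mul(-1, 1022)))) = Add(Mul(2, 155, Pow(Add(7, 155), -1)), Mul(-1, Add(373, Mul(-1, 1022)))) = Add(Mul(2, 155, Pow(162, -1)), Mul(-1, Add(373, -1022))) = Add(Mul(2, 155, Rational(1, 162)), Mul(-1, -649)) = Add(Rational(155, 81), 649) = Rational(52724, 81)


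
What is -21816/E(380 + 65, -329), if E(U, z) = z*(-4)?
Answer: -5454/329 ≈ -16.578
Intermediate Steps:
E(U, z) = -4*z
-21816/E(380 + 65, -329) = -21816/((-4*(-329))) = -21816/1316 = -21816*1/1316 = -5454/329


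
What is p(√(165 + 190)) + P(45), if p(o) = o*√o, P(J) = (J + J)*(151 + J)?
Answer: 17640 + 355^(¾) ≈ 17722.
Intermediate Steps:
P(J) = 2*J*(151 + J) (P(J) = (2*J)*(151 + J) = 2*J*(151 + J))
p(o) = o^(3/2)
p(√(165 + 190)) + P(45) = (√(165 + 190))^(3/2) + 2*45*(151 + 45) = (√355)^(3/2) + 2*45*196 = 355^(¾) + 17640 = 17640 + 355^(¾)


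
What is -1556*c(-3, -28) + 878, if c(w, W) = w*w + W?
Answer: 30442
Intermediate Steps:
c(w, W) = W + w² (c(w, W) = w² + W = W + w²)
-1556*c(-3, -28) + 878 = -1556*(-28 + (-3)²) + 878 = -1556*(-28 + 9) + 878 = -1556*(-19) + 878 = 29564 + 878 = 30442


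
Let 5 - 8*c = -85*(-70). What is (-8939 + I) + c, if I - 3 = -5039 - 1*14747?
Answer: -235721/8 ≈ -29465.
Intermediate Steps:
c = -5945/8 (c = 5/8 - (-85)*(-70)/8 = 5/8 - ⅛*5950 = 5/8 - 2975/4 = -5945/8 ≈ -743.13)
I = -19783 (I = 3 + (-5039 - 1*14747) = 3 + (-5039 - 14747) = 3 - 19786 = -19783)
(-8939 + I) + c = (-8939 - 19783) - 5945/8 = -28722 - 5945/8 = -235721/8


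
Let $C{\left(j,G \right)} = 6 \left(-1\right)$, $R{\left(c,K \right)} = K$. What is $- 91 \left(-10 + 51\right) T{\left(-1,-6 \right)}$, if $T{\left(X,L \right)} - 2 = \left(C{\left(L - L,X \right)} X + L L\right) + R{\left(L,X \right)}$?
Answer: $-160433$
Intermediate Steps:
$C{\left(j,G \right)} = -6$
$T{\left(X,L \right)} = 2 + L^{2} - 5 X$ ($T{\left(X,L \right)} = 2 + \left(\left(- 6 X + L L\right) + X\right) = 2 + \left(\left(- 6 X + L^{2}\right) + X\right) = 2 + \left(\left(L^{2} - 6 X\right) + X\right) = 2 + \left(L^{2} - 5 X\right) = 2 + L^{2} - 5 X$)
$- 91 \left(-10 + 51\right) T{\left(-1,-6 \right)} = - 91 \left(-10 + 51\right) \left(2 + \left(-6\right)^{2} - -5\right) = \left(-91\right) 41 \left(2 + 36 + 5\right) = \left(-3731\right) 43 = -160433$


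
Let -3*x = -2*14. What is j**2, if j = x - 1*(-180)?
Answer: 322624/9 ≈ 35847.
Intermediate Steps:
x = 28/3 (x = -(-2)*14/3 = -1/3*(-28) = 28/3 ≈ 9.3333)
j = 568/3 (j = 28/3 - 1*(-180) = 28/3 + 180 = 568/3 ≈ 189.33)
j**2 = (568/3)**2 = 322624/9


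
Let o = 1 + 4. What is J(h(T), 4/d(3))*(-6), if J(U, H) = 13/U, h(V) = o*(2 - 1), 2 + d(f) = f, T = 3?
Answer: -78/5 ≈ -15.600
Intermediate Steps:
d(f) = -2 + f
o = 5
h(V) = 5 (h(V) = 5*(2 - 1) = 5*1 = 5)
J(h(T), 4/d(3))*(-6) = (13/5)*(-6) = -78/5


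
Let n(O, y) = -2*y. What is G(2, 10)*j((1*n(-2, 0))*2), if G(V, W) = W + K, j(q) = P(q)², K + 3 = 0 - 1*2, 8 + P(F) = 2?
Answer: 180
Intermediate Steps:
P(F) = -6 (P(F) = -8 + 2 = -6)
K = -5 (K = -3 + (0 - 1*2) = -3 + (0 - 2) = -3 - 2 = -5)
j(q) = 36 (j(q) = (-6)² = 36)
G(V, W) = -5 + W (G(V, W) = W - 5 = -5 + W)
G(2, 10)*j((1*n(-2, 0))*2) = (-5 + 10)*36 = 5*36 = 180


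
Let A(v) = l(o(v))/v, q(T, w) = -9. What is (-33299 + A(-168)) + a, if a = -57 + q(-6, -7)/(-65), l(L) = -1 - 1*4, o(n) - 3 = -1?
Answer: -364245683/10920 ≈ -33356.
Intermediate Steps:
o(n) = 2 (o(n) = 3 - 1 = 2)
l(L) = -5 (l(L) = -1 - 4 = -5)
a = -3696/65 (a = -57 - 9/(-65) = -57 - 9*(-1/65) = -57 + 9/65 = -3696/65 ≈ -56.862)
A(v) = -5/v
(-33299 + A(-168)) + a = (-33299 - 5/(-168)) - 3696/65 = (-33299 - 5*(-1/168)) - 3696/65 = (-33299 + 5/168) - 3696/65 = -5594227/168 - 3696/65 = -364245683/10920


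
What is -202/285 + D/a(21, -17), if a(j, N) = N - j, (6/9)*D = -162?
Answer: 3241/570 ≈ 5.6860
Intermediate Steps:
D = -243 (D = (3/2)*(-162) = -243)
-202/285 + D/a(21, -17) = -202/285 - 243/(-17 - 1*21) = -202*1/285 - 243/(-17 - 21) = -202/285 - 243/(-38) = -202/285 - 243*(-1/38) = -202/285 + 243/38 = 3241/570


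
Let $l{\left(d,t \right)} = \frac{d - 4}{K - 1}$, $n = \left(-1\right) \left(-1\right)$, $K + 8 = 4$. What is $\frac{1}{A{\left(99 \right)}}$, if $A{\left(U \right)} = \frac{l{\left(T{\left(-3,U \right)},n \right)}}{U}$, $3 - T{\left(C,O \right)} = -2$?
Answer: $-495$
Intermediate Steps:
$K = -4$ ($K = -8 + 4 = -4$)
$n = 1$
$T{\left(C,O \right)} = 5$ ($T{\left(C,O \right)} = 3 - -2 = 3 + 2 = 5$)
$l{\left(d,t \right)} = \frac{4}{5} - \frac{d}{5}$ ($l{\left(d,t \right)} = \frac{d - 4}{-4 - 1} = \frac{-4 + d}{-5} = \left(-4 + d\right) \left(- \frac{1}{5}\right) = \frac{4}{5} - \frac{d}{5}$)
$A{\left(U \right)} = - \frac{1}{5 U}$ ($A{\left(U \right)} = \frac{\frac{4}{5} - 1}{U} = - \frac{1}{5 U}$)
$\frac{1}{A{\left(99 \right)}} = \frac{1}{\left(- \frac{1}{5}\right) \frac{1}{99}} = \frac{1}{- \frac{1}{495}} = -495$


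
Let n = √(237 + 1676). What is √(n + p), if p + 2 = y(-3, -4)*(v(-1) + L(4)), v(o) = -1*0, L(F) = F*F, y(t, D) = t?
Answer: √(-50 + √1913) ≈ 2.5024*I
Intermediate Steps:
L(F) = F²
v(o) = 0
p = -50 (p = -2 - 3*(0 + 4²) = -2 - 3*(0 + 16) = -2 - 3*16 = -2 - 48 = -50)
n = √1913 ≈ 43.738
√(n + p) = √(√1913 - 50) = √(-50 + √1913)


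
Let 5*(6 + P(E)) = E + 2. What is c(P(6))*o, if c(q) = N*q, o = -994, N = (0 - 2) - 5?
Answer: -153076/5 ≈ -30615.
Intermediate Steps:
P(E) = -28/5 + E/5 (P(E) = -6 + (E + 2)/5 = -6 + (2 + E)/5 = -6 + (⅖ + E/5) = -28/5 + E/5)
N = -7 (N = -2 - 5 = -7)
c(q) = -7*q
c(P(6))*o = -7*(-28/5 + (⅕)*6)*(-994) = -7*(-28/5 + 6/5)*(-994) = -7*(-22/5)*(-994) = (154/5)*(-994) = -153076/5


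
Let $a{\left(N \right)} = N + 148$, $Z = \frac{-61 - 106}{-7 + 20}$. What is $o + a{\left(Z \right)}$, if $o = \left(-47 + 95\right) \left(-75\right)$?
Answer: $- \frac{45043}{13} \approx -3464.8$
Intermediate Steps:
$Z = - \frac{167}{13} \approx -12.846$
$a{\left(N \right)} = 148 + N$
$o = -3600$ ($o = 48 \left(-75\right) = -3600$)
$o + a{\left(Z \right)} = -3600 + \left(148 - \frac{167}{13}\right) = -3600 + \frac{1757}{13} = - \frac{45043}{13}$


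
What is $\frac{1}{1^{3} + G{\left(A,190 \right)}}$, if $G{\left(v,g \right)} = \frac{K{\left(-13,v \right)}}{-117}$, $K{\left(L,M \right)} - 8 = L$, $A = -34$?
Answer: $\frac{117}{122} \approx 0.95902$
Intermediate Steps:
$K{\left(L,M \right)} = 8 + L$
$G{\left(v,g \right)} = \frac{5}{117}$ ($G{\left(v,g \right)} = \frac{8 - 13}{-117} = \left(-5\right) \left(- \frac{1}{117}\right) = \frac{5}{117}$)
$\frac{1}{1^{3} + G{\left(A,190 \right)}} = \frac{1}{1^{3} + \frac{5}{117}} = \frac{1}{1 + \frac{5}{117}} = \frac{1}{\frac{122}{117}} = \frac{117}{122}$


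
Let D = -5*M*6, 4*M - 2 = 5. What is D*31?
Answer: -3255/2 ≈ -1627.5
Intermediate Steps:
M = 7/4 (M = 1/2 + (1/4)*5 = 1/2 + 5/4 = 7/4 ≈ 1.7500)
D = -105/2 (D = -5*7/4*6 = -35/4*6 = -105/2 ≈ -52.500)
D*31 = -105/2*31 = -3255/2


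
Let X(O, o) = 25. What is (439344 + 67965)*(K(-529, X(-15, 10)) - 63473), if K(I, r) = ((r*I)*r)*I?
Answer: 88696460743968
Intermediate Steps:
K(I, r) = I²*r² (K(I, r) = ((I*r)*r)*I = (I*r²)*I = I²*r²)
(439344 + 67965)*(K(-529, X(-15, 10)) - 63473) = (439344 + 67965)*((-529)²*25² - 63473) = 507309*(279841*625 - 63473) = 507309*(174900625 - 63473) = 507309*174837152 = 88696460743968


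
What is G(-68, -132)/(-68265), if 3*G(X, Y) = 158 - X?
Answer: -226/204795 ≈ -0.0011035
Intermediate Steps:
G(X, Y) = 158/3 - X/3 (G(X, Y) = (158 - X)/3 = 158/3 - X/3)
G(-68, -132)/(-68265) = (158/3 - ⅓*(-68))/(-68265) = (158/3 + 68/3)*(-1/68265) = (226/3)*(-1/68265) = -226/204795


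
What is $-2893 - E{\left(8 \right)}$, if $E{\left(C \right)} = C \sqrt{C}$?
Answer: $-2893 - 16 \sqrt{2} \approx -2915.6$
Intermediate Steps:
$E{\left(C \right)} = C^{\frac{3}{2}}$
$-2893 - E{\left(8 \right)} = -2893 - 8^{\frac{3}{2}} = -2893 - 16 \sqrt{2}$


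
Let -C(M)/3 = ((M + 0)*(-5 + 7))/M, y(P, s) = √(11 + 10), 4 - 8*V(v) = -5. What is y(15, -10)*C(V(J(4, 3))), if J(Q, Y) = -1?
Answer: -6*√21 ≈ -27.495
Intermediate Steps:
V(v) = 9/8 (V(v) = ½ - ⅛*(-5) = ½ + 5/8 = 9/8)
y(P, s) = √21
C(M) = -6 (C(M) = -3*(M + 0)*(-5 + 7)/M = -3*M*2/M = -3*2*M/M = -3*2 = -6)
y(15, -10)*C(V(J(4, 3))) = √21*(-6) = -6*√21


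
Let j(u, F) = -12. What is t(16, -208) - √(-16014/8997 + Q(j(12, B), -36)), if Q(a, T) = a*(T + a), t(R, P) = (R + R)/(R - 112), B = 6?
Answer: -⅓ - √5164535914/2999 ≈ -24.296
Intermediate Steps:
t(R, P) = 2*R/(-112 + R) (t(R, P) = (2*R)/(-112 + R) = 2*R/(-112 + R))
t(16, -208) - √(-16014/8997 + Q(j(12, B), -36)) = 2*16/(-112 + 16) - √(-16014/8997 - 12*(-36 - 12)) = 2*16/(-96) - √(-16014*1/8997 - 12*(-48)) = 2*16*(-1/96) - √(-5338/2999 + 576) = -⅓ - √(1722086/2999) = -⅓ - √5164535914/2999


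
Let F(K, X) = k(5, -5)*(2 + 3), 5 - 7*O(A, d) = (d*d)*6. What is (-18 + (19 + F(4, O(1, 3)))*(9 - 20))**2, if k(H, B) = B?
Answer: 2304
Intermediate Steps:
O(A, d) = 5/7 - 6*d**2/7 (O(A, d) = 5/7 - d*d*6/7 = 5/7 - d**2*6/7 = 5/7 - 6*d**2/7)
F(K, X) = -25 (F(K, X) = -5*(2 + 3) = -5*5 = -25)
(-18 + (19 + F(4, O(1, 3)))*(9 - 20))**2 = (-18 + (19 - 25)*(9 - 20))**2 = (-18 - 6*(-11))**2 = (-18 + 66)**2 = 48**2 = 2304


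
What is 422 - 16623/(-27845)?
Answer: 11767213/27845 ≈ 422.60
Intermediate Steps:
422 - 16623/(-27845) = 422 - 16623*(-1/27845) = 422 + 16623/27845 = 11767213/27845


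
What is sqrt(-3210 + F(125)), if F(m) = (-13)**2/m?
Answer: I*sqrt(2005405)/25 ≈ 56.645*I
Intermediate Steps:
F(m) = 169/m
sqrt(-3210 + F(125)) = sqrt(-3210 + 169/125) = sqrt(-401081/125) = I*sqrt(2005405)/25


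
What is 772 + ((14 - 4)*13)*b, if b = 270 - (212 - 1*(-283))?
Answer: -28478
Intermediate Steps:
b = -225 (b = 270 - (212 + 283) = 270 - 1*495 = 270 - 495 = -225)
772 + ((14 - 4)*13)*b = 772 + ((14 - 4)*13)*(-225) = 772 + (10*13)*(-225) = 772 + 130*(-225) = 772 - 29250 = -28478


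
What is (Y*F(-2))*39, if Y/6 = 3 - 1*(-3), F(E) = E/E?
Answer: 1404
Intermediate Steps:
F(E) = 1
Y = 36 (Y = 6*(3 - 1*(-3)) = 6*(3 + 3) = 6*6 = 36)
(Y*F(-2))*39 = (36*1)*39 = 36*39 = 1404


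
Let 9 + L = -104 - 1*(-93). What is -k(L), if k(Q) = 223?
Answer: -223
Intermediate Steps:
L = -20 (L = -9 + (-104 - 1*(-93)) = -9 + (-104 + 93) = -9 - 11 = -20)
-k(L) = -1*223 = -223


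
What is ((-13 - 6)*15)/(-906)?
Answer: 95/302 ≈ 0.31457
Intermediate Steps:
((-13 - 6)*15)/(-906) = -19*15*(-1/906) = -285*(-1/906) = 95/302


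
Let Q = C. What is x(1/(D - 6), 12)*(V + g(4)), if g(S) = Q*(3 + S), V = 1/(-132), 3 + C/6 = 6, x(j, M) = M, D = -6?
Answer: 16631/11 ≈ 1511.9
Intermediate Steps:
C = 18 (C = -18 + 6*6 = -18 + 36 = 18)
V = -1/132 ≈ -0.0075758
Q = 18
g(S) = 54 + 18*S (g(S) = 18*(3 + S) = 54 + 18*S)
x(1/(D - 6), 12)*(V + g(4)) = 12*(-1/132 + (54 + 18*4)) = 12*(-1/132 + (54 + 72)) = 12*(-1/132 + 126) = 12*(16631/132) = 16631/11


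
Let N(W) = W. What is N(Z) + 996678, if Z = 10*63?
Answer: 997308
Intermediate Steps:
Z = 630
N(Z) + 996678 = 630 + 996678 = 997308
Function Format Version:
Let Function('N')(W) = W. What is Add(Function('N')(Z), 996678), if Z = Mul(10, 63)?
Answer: 997308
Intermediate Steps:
Z = 630
Add(Function('N')(Z), 996678) = Add(630, 996678) = 997308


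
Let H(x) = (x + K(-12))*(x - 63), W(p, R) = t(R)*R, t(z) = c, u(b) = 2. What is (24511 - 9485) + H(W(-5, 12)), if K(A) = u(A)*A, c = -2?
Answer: 19202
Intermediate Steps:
K(A) = 2*A
t(z) = -2
W(p, R) = -2*R
H(x) = (-63 + x)*(-24 + x) (H(x) = (x + 2*(-12))*(x - 63) = (x - 24)*(-63 + x) = (-24 + x)*(-63 + x) = (-63 + x)*(-24 + x))
(24511 - 9485) + H(W(-5, 12)) = (24511 - 9485) + (1512 + (-2*12)² - (-174)*12) = 15026 + (1512 + (-24)² - 87*(-24)) = 15026 + (1512 + 576 + 2088) = 15026 + 4176 = 19202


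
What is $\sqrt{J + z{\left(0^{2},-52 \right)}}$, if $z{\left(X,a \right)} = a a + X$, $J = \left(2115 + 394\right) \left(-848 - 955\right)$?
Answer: $i \sqrt{4521023} \approx 2126.3 i$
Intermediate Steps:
$J = -4523727$ ($J = 2509 \left(-1803\right) = -4523727$)
$z{\left(X,a \right)} = X + a^{2}$ ($z{\left(X,a \right)} = a^{2} + X = X + a^{2}$)
$\sqrt{J + z{\left(0^{2},-52 \right)}} = \sqrt{-4523727 + \left(0^{2} + \left(-52\right)^{2}\right)} = \sqrt{-4523727 + \left(0 + 2704\right)} = \sqrt{-4523727 + 2704} = \sqrt{-4521023} = i \sqrt{4521023}$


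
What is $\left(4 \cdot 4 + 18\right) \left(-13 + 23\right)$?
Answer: $340$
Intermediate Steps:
$\left(4 \cdot 4 + 18\right) \left(-13 + 23\right) = \left(16 + 18\right) 10 = 34 \cdot 10 = 340$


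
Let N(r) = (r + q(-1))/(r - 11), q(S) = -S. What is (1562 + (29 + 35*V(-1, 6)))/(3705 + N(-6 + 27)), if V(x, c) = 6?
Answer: 9005/18536 ≈ 0.48581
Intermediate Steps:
N(r) = (1 + r)/(-11 + r) (N(r) = (r - 1*(-1))/(r - 11) = (r + 1)/(-11 + r) = (1 + r)/(-11 + r))
(1562 + (29 + 35*V(-1, 6)))/(3705 + N(-6 + 27)) = (1562 + (29 + 35*6))/(3705 + (1 + (-6 + 27))/(-11 + (-6 + 27))) = (1562 + (29 + 210))/(3705 + (1 + 21)/(-11 + 21)) = (1562 + 239)/(3705 + 22/10) = 1801/(3705 + (⅒)*22) = 1801/(3705 + 11/5) = 1801/(18536/5) = 1801*(5/18536) = 9005/18536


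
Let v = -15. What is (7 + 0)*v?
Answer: -105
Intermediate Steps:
(7 + 0)*v = (7 + 0)*(-15) = 7*(-15) = -105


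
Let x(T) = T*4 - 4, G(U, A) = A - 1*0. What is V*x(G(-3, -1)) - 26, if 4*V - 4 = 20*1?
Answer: -74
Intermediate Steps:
G(U, A) = A (G(U, A) = A + 0 = A)
x(T) = -4 + 4*T (x(T) = 4*T - 4 = -4 + 4*T)
V = 6 (V = 1 + (20*1)/4 = 1 + (¼)*20 = 1 + 5 = 6)
V*x(G(-3, -1)) - 26 = 6*(-4 + 4*(-1)) - 26 = 6*(-4 - 4) - 26 = 6*(-8) - 26 = -48 - 26 = -74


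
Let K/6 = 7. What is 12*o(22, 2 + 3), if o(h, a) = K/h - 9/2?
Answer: -342/11 ≈ -31.091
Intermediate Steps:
K = 42 (K = 6*7 = 42)
o(h, a) = -9/2 + 42/h (o(h, a) = 42/h - 9/2 = -9/2 + 42/h)
12*o(22, 2 + 3) = 12*(-9/2 + 42/22) = 12*(-9/2 + 42*(1/22)) = 12*(-9/2 + 21/11) = 12*(-57/22) = -342/11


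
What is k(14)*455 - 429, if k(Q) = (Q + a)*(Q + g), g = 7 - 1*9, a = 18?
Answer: 174291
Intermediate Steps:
g = -2 (g = 7 - 9 = -2)
k(Q) = (-2 + Q)*(18 + Q) (k(Q) = (Q + 18)*(Q - 2) = (18 + Q)*(-2 + Q) = (-2 + Q)*(18 + Q))
k(14)*455 - 429 = (-36 + 14**2 + 16*14)*455 - 429 = (-36 + 196 + 224)*455 - 429 = 384*455 - 429 = 174720 - 429 = 174291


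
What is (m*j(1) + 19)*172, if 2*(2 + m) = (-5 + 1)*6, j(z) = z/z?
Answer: 860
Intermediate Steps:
j(z) = 1
m = -14 (m = -2 + ((-5 + 1)*6)/2 = -2 + (-4*6)/2 = -2 + (½)*(-24) = -2 - 12 = -14)
(m*j(1) + 19)*172 = (-14*1 + 19)*172 = (-14 + 19)*172 = 5*172 = 860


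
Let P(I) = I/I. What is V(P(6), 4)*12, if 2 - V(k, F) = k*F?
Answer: -24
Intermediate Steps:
P(I) = 1
V(k, F) = 2 - F*k (V(k, F) = 2 - k*F = 2 - F*k)
V(P(6), 4)*12 = (2 - 1*4*1)*12 = (2 - 4)*12 = -2*12 = -24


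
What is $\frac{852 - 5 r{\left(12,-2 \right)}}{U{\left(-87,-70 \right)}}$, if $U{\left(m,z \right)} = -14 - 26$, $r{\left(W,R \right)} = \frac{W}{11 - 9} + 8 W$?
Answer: $- \frac{171}{20} \approx -8.55$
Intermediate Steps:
$r{\left(W,R \right)} = \frac{17 W}{2}$ ($r{\left(W,R \right)} = \frac{W}{2} + 8 W = \frac{17 W}{2}$)
$U{\left(m,z \right)} = -40$
$\frac{852 - 5 r{\left(12,-2 \right)}}{U{\left(-87,-70 \right)}} = \frac{852 - 5 \cdot \frac{17}{2} \cdot 12}{-40} = \left(852 - 510\right) \left(- \frac{1}{40}\right) = 342 \left(- \frac{1}{40}\right) = - \frac{171}{20}$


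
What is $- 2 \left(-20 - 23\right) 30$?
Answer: $2580$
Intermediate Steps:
$- 2 \left(-20 - 23\right) 30 = \left(-2\right) \left(-43\right) 30 = 86 \cdot 30 = 2580$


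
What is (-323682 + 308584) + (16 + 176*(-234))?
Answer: -56266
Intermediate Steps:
(-323682 + 308584) + (16 + 176*(-234)) = -15098 + (16 - 41184) = -15098 - 41168 = -56266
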